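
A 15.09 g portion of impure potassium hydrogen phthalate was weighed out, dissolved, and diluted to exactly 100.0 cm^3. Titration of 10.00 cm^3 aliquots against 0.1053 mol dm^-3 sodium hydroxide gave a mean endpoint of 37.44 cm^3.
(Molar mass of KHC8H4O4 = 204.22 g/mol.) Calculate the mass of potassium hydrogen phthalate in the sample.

8.051 g

KHC8H4O4 + NaOH → KNaC8H4O4 + H2O
n(NaOH) per titration = 0.03744 × 0.1053 = 3.942 × 10^-3 mol
n(KHC8H4O4) in each aliquot = 3.942 × 10^-3 mol (1:1 ratio)
n(KHC8H4O4) in the whole flask = 3.942 × 10^-3 × 100.0/10.00 = 0.03942 mol
mass of KHC8H4O4 = 0.03942 × 204.22 = 8.051 g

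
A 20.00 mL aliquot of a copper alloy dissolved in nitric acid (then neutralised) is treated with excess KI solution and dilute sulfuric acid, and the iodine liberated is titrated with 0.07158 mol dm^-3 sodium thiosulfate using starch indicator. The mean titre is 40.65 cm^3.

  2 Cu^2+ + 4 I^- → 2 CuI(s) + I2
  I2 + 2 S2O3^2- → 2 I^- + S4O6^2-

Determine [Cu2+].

0.1455 mol/L

n(S2O3^2-) = 0.04065 × 0.07158 = 2.910 × 10^-3 mol
n(I2) = n(S2O3^2-)/2 = 1.455 × 10^-3 mol
From the 2:1 ratio, n(Cu2+) in the aliquot = 2/1 × 1.455 × 10^-3 = 2.910 × 10^-3 mol
[Cu2+] = 2.910 × 10^-3 / 0.02000 = 0.1455 mol/L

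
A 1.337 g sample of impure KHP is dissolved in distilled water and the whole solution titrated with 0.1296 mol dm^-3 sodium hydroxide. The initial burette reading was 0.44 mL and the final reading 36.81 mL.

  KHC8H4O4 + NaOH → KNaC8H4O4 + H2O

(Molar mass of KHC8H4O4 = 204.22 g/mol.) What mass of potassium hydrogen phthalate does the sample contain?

0.9626 g

n(NaOH) = 0.03637 L × 0.1296 mol/L = 4.714 × 10^-3 mol
n(KHC8H4O4) = 4.714 × 10^-3 mol (1:1 ratio)
mass of KHC8H4O4 = 4.714 × 10^-3 × 204.22 g/mol = 0.9626 g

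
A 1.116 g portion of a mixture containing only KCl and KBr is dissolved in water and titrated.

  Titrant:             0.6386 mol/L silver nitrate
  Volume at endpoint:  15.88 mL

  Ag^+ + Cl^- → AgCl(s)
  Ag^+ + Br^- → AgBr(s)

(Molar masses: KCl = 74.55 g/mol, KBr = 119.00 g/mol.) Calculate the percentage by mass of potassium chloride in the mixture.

n(AgNO3) = 0.01588 × 0.6386 = 0.01014 mol
Let x = n(KCl), y = n(KBr).
Titrant: 1x + 1y = 0.01014;  mass: 74.55x + 119.00y = 1.116
Solving, x = 2.042 × 10^-3 mol, y = 8.099 × 10^-3 mol
mass of KCl = 2.042 × 10^-3 × 74.55 = 0.1522 g
% KCl = 0.1522 / 1.116 × 100 = 13.64 %

13.64 %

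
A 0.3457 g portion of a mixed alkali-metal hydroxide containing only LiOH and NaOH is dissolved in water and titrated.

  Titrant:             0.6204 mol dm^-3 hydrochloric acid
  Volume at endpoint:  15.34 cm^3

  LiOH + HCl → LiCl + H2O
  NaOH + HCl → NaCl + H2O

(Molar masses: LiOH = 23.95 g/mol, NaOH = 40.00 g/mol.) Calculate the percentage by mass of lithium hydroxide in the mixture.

n(HCl) = 0.01534 × 0.6204 = 9.517 × 10^-3 mol
Let x = n(LiOH), y = n(NaOH).
Titrant: 1x + 1y = 9.517 × 10^-3;  mass: 23.95x + 40.00y = 0.3457
Solving, x = 2.179 × 10^-3 mol, y = 7.338 × 10^-3 mol
mass of LiOH = 2.179 × 10^-3 × 23.95 = 0.05219 g
% LiOH = 0.05219 / 0.3457 × 100 = 15.10 %

15.10 %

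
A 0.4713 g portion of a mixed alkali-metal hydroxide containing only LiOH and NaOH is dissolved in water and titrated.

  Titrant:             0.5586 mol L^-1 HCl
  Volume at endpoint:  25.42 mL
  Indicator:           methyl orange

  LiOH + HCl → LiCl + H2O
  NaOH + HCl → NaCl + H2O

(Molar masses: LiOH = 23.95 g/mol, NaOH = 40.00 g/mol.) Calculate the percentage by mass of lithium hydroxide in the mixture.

30.61 %

n(HCl) = 0.02542 × 0.5586 = 0.01420 mol
Let x = n(LiOH), y = n(NaOH).
Titrant: 1x + 1y = 0.01420;  mass: 23.95x + 40.00y = 0.4713
Solving, x = 6.024 × 10^-3 mol, y = 8.176 × 10^-3 mol
mass of LiOH = 6.024 × 10^-3 × 23.95 = 0.1443 g
% LiOH = 0.1443 / 0.4713 × 100 = 30.61 %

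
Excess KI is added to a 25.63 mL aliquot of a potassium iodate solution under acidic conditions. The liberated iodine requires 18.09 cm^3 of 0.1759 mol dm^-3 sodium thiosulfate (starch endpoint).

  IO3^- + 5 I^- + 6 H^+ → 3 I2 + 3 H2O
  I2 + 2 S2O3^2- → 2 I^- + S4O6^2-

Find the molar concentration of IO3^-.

n(S2O3^2-) = 0.01809 × 0.1759 = 3.182 × 10^-3 mol
n(I2) = n(S2O3^2-)/2 = 1.591 × 10^-3 mol
From the 1:3 ratio, n(IO3^-) in the aliquot = 1/3 × 1.591 × 10^-3 = 5.303 × 10^-4 mol
[IO3^-] = 5.303 × 10^-4 / 0.02563 = 0.02069 mol/L

0.02069 mol/L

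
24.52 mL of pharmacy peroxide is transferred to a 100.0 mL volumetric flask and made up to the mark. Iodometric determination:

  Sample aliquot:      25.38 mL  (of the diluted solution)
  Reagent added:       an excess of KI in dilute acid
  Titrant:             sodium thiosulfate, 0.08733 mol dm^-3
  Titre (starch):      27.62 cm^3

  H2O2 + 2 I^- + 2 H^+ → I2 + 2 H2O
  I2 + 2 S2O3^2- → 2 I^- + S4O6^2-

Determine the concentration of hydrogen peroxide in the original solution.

n(S2O3^2-) = 0.02762 × 0.08733 = 2.412 × 10^-3 mol
n(I2) = n(S2O3^2-)/2 = 1.206 × 10^-3 mol
n(H2O2) in the aliquot = 1.206 × 10^-3 mol (1:1 ratio)
[H2O2]_dilute = 1.206 × 10^-3 / 0.02538 = 0.04752 mol/L
[H2O2]_original = 0.04752 × 100.0/24.52 = 0.1938 mol/L

0.1938 mol/L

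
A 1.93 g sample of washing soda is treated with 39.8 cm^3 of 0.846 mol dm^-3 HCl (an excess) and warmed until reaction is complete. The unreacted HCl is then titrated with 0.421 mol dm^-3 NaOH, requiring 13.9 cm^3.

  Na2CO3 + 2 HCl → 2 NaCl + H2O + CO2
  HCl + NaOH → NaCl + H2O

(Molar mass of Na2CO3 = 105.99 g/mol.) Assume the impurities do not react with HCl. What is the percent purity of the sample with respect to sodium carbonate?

76.4 %

n(HCl) added = 0.0398 × 0.846 = 0.0337 mol
n(NaOH) used in back-titration = 0.0139 × 0.421 = 5.85 × 10^-3 mol
n(HCl) left over = 5.85 × 10^-3 mol (1:1 ratio)
n(HCl) consumed by analyte = 0.0337 − 5.85 × 10^-3 = 0.0278 mol
From the 1:2 ratio, n(Na2CO3) = 1/2 × 0.0278 = 0.0139 mol
mass of Na2CO3 = 0.0139 × 105.99 = 1.47 g
% Na2CO3 = 1.47 / 1.93 × 100 = 76.4 %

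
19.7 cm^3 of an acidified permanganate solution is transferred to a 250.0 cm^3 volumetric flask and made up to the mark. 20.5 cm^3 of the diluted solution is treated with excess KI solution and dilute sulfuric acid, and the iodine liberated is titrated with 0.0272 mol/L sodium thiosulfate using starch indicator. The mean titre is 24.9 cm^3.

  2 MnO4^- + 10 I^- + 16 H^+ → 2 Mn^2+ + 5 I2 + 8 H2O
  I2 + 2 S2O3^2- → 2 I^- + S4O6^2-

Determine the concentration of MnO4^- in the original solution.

n(S2O3^2-) = 0.0249 × 0.0272 = 6.77 × 10^-4 mol
n(I2) = n(S2O3^2-)/2 = 3.39 × 10^-4 mol
From the 2:5 ratio, n(MnO4^-) in the aliquot = 2/5 × 3.39 × 10^-4 = 1.35 × 10^-4 mol
[MnO4^-]_dilute = 1.35 × 10^-4 / 0.0205 = 0.00661 mol/L
[MnO4^-]_original = 0.00661 × 250.0/19.7 = 0.0839 mol/L

0.0839 mol/L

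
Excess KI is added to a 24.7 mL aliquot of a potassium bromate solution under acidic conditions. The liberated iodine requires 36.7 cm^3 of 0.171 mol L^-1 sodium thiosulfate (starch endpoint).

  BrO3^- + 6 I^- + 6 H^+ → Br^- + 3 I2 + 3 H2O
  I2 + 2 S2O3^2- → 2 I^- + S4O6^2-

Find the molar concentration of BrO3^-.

0.0423 mol/L

n(S2O3^2-) = 0.0367 × 0.171 = 6.28 × 10^-3 mol
n(I2) = n(S2O3^2-)/2 = 3.14 × 10^-3 mol
From the 1:3 ratio, n(BrO3^-) in the aliquot = 1/3 × 3.14 × 10^-3 = 1.05 × 10^-3 mol
[BrO3^-] = 1.05 × 10^-3 / 0.0247 = 0.0423 mol/L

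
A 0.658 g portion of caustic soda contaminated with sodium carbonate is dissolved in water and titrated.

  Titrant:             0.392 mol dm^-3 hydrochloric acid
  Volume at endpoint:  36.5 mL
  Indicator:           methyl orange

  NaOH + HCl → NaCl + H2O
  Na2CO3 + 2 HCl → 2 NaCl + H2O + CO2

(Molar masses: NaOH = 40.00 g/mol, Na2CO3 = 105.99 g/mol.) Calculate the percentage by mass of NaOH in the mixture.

46.9 %

n(HCl) = 0.0365 × 0.392 = 0.0143 mol
Let x = n(NaOH), y = n(Na2CO3).
Titrant: 1x + 2y = 0.0143;  mass: 40.00x + 105.99y = 0.658
Solving, x = 7.71 × 10^-3 mol, y = 3.30 × 10^-3 mol
mass of NaOH = 7.71 × 10^-3 × 40.00 = 0.309 g
% NaOH = 0.309 / 0.658 × 100 = 46.9 %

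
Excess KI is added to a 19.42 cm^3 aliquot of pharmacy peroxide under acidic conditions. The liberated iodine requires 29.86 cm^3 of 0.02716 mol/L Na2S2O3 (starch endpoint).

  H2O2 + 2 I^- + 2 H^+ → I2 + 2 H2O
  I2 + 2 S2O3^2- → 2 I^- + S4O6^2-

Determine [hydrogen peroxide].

0.02088 mol/L

n(S2O3^2-) = 0.02986 × 0.02716 = 8.110 × 10^-4 mol
n(I2) = n(S2O3^2-)/2 = 4.055 × 10^-4 mol
n(H2O2) in the aliquot = 4.055 × 10^-4 mol (1:1 ratio)
[H2O2] = 4.055 × 10^-4 / 0.01942 = 0.02088 mol/L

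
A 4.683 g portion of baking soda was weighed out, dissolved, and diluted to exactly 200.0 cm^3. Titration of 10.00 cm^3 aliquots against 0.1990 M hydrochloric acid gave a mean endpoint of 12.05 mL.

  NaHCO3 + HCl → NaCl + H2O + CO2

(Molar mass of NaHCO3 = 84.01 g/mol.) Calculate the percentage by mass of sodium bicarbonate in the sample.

n(HCl) per titration = 0.01205 × 0.1990 = 2.398 × 10^-3 mol
n(NaHCO3) in each aliquot = 2.398 × 10^-3 mol (1:1 ratio)
n(NaHCO3) in the whole flask = 2.398 × 10^-3 × 200.0/10.00 = 0.04796 mol
mass of NaHCO3 = 0.04796 × 84.01 = 4.029 g
% NaHCO3 = 4.029 / 4.683 × 100 = 86.04 %

86.04 %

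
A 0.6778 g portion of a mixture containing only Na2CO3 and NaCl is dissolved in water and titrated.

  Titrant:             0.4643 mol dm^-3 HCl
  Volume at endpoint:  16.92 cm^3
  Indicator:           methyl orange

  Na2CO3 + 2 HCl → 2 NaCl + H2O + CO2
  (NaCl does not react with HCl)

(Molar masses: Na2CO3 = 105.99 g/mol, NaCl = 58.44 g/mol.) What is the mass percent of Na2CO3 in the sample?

61.42 %

n(HCl) = 0.01692 × 0.4643 = 7.856 × 10^-3 mol
Let x = n(Na2CO3), y = n(NaCl).
Titrant: 2x = 7.856 × 10^-3;  mass: 105.99x + 58.44y = 0.6778
Solving, x = 3.928 × 10^-3 mol, y = 4.474 × 10^-3 mol
mass of Na2CO3 = 3.928 × 10^-3 × 105.99 = 0.4163 g
% Na2CO3 = 0.4163 / 0.6778 × 100 = 61.42 %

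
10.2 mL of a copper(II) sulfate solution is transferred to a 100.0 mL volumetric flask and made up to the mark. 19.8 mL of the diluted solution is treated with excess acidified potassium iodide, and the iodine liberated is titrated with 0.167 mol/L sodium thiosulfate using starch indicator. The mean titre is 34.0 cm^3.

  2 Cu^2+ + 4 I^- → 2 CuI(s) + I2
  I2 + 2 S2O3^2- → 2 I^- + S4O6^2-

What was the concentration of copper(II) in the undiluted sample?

n(S2O3^2-) = 0.0340 × 0.167 = 5.68 × 10^-3 mol
n(I2) = n(S2O3^2-)/2 = 2.84 × 10^-3 mol
From the 2:1 ratio, n(Cu2+) in the aliquot = 2/1 × 2.84 × 10^-3 = 5.68 × 10^-3 mol
[Cu2+]_dilute = 5.68 × 10^-3 / 0.0198 = 0.287 mol/L
[Cu2+]_original = 0.287 × 100.0/10.2 = 2.81 mol/L

2.81 mol/L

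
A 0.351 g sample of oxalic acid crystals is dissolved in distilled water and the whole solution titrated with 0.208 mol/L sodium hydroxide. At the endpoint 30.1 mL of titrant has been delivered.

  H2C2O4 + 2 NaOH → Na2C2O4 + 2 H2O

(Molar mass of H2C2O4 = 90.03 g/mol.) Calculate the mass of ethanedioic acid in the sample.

0.282 g

n(NaOH) = 0.0301 L × 0.208 mol/L = 6.26 × 10^-3 mol
From the 1:2 ratio, n(H2C2O4) = 1/2 × 6.26 × 10^-3 = 3.13 × 10^-3 mol
mass of H2C2O4 = 3.13 × 10^-3 × 90.03 g/mol = 0.282 g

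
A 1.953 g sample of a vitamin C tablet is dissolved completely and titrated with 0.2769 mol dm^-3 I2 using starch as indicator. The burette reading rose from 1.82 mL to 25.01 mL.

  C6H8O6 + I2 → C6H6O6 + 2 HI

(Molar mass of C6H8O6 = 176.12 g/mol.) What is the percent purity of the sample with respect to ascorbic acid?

57.91 %

n(I2) = 0.02319 L × 0.2769 mol/L = 6.421 × 10^-3 mol
n(C6H8O6) = 6.421 × 10^-3 mol (1:1 ratio)
mass of C6H8O6 = 6.421 × 10^-3 × 176.12 g/mol = 1.131 g
% C6H8O6 = 1.131 / 1.953 × 100 = 57.91 %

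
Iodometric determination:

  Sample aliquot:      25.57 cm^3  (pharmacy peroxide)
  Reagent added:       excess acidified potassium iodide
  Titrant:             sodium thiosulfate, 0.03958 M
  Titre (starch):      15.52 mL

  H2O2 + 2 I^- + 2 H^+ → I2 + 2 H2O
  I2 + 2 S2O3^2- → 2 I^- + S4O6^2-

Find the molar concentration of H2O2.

0.01201 M

n(S2O3^2-) = 0.01552 × 0.03958 = 6.143 × 10^-4 mol
n(I2) = n(S2O3^2-)/2 = 3.071 × 10^-4 mol
n(H2O2) in the aliquot = 3.071 × 10^-4 mol (1:1 ratio)
[H2O2] = 3.071 × 10^-4 / 0.02557 = 0.01201 mol/L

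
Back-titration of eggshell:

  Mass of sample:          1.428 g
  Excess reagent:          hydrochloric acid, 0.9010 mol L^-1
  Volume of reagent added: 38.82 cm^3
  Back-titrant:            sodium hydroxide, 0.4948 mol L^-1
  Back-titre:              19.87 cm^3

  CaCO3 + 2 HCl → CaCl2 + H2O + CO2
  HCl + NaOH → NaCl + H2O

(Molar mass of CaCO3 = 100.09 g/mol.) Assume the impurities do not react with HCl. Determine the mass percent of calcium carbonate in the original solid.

88.12 %

n(HCl) added = 0.03882 × 0.9010 = 0.03498 mol
n(NaOH) used in back-titration = 0.01987 × 0.4948 = 9.832 × 10^-3 mol
n(HCl) left over = 9.832 × 10^-3 mol (1:1 ratio)
n(HCl) consumed by analyte = 0.03498 − 9.832 × 10^-3 = 0.02515 mol
From the 1:2 ratio, n(CaCO3) = 1/2 × 0.02515 = 0.01257 mol
mass of CaCO3 = 0.01257 × 100.09 = 1.258 g
% CaCO3 = 1.258 / 1.428 × 100 = 88.12 %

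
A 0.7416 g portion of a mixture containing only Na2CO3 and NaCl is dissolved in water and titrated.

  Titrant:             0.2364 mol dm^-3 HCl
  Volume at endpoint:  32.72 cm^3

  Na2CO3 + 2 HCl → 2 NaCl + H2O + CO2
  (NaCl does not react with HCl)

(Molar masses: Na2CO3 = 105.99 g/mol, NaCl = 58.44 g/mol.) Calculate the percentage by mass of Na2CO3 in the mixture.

n(HCl) = 0.03272 × 0.2364 = 7.735 × 10^-3 mol
Let x = n(Na2CO3), y = n(NaCl).
Titrant: 2x = 7.735 × 10^-3;  mass: 105.99x + 58.44y = 0.7416
Solving, x = 3.868 × 10^-3 mol, y = 5.676 × 10^-3 mol
mass of Na2CO3 = 3.868 × 10^-3 × 105.99 = 0.4099 g
% Na2CO3 = 0.4099 / 0.7416 × 100 = 55.27 %

55.27 %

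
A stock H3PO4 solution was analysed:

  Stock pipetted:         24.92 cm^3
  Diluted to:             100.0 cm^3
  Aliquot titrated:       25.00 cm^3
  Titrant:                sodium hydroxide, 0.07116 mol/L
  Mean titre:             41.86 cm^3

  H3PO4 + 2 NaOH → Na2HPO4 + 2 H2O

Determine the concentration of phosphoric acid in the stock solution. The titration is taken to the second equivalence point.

0.2391 mol/L

n(NaOH) = 0.04186 × 0.07116 = 2.979 × 10^-3 mol
From the 1:2 ratio, n(H3PO4) in the aliquot = 1/2 × 2.979 × 10^-3 = 1.489 × 10^-3 mol
[H3PO4]_dilute = 1.489 × 10^-3 / 0.02500 = 0.05958 mol/L
Dilution factor = 100.0 / 24.92 = 4.013
[H3PO4]_stock = 0.05958 × 4.013 = 0.2391 mol/L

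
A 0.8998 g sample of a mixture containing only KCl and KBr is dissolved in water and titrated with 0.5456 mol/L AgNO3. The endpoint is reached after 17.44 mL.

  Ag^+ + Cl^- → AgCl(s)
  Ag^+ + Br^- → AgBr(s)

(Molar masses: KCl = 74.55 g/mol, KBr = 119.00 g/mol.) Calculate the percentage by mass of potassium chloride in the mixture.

n(AgNO3) = 0.01744 × 0.5456 = 9.515 × 10^-3 mol
Let x = n(KCl), y = n(KBr).
Titrant: 1x + 1y = 9.515 × 10^-3;  mass: 74.55x + 119.00y = 0.8998
Solving, x = 5.231 × 10^-3 mol, y = 4.284 × 10^-3 mol
mass of KCl = 5.231 × 10^-3 × 74.55 = 0.3900 g
% KCl = 0.3900 / 0.8998 × 100 = 43.34 %

43.34 %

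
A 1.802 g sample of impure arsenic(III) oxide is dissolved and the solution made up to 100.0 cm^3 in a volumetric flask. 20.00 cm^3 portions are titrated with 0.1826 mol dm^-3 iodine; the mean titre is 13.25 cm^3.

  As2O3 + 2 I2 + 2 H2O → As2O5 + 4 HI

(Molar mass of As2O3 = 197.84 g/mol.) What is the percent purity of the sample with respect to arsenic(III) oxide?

n(I2) per titration = 0.01325 × 0.1826 = 2.419 × 10^-3 mol
From the 1:2 ratio, n(As2O3) in each aliquot = 1/2 × 2.419 × 10^-3 = 1.210 × 10^-3 mol
n(As2O3) in the whole flask = 1.210 × 10^-3 × 100.0/20.00 = 6.049 × 10^-3 mol
mass of As2O3 = 6.049 × 10^-3 × 197.84 = 1.197 g
% As2O3 = 1.197 / 1.802 × 100 = 66.41 %

66.41 %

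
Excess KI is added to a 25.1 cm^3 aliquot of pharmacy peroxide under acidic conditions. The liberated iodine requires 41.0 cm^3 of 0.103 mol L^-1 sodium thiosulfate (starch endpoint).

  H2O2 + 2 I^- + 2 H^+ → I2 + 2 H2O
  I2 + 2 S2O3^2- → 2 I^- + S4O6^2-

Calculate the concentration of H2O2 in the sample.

0.0841 mol/L

n(S2O3^2-) = 0.0410 × 0.103 = 4.22 × 10^-3 mol
n(I2) = n(S2O3^2-)/2 = 2.11 × 10^-3 mol
n(H2O2) in the aliquot = 2.11 × 10^-3 mol (1:1 ratio)
[H2O2] = 2.11 × 10^-3 / 0.0251 = 0.0841 mol/L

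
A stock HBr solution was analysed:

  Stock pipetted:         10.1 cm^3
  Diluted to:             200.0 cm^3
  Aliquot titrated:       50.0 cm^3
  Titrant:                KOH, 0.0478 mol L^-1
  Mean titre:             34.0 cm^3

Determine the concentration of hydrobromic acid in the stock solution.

HBr + KOH → KBr + H2O
n(KOH) = 0.0340 × 0.0478 = 1.63 × 10^-3 mol
n(HBr) in the aliquot = 1.63 × 10^-3 mol (1:1 ratio)
[HBr]_dilute = 1.63 × 10^-3 / 0.0500 = 0.0325 mol/L
Dilution factor = 200.0 / 10.1 = 19.80
[HBr]_stock = 0.0325 × 19.80 = 0.644 mol/L

0.644 mol/L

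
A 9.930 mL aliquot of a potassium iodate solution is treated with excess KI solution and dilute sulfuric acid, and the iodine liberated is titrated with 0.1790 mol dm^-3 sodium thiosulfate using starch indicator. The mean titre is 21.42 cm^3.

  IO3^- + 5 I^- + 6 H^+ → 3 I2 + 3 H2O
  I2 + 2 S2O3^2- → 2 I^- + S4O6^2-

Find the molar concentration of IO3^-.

n(S2O3^2-) = 0.02142 × 0.1790 = 3.834 × 10^-3 mol
n(I2) = n(S2O3^2-)/2 = 1.917 × 10^-3 mol
From the 1:3 ratio, n(IO3^-) in the aliquot = 1/3 × 1.917 × 10^-3 = 6.390 × 10^-4 mol
[IO3^-] = 6.390 × 10^-4 / 0.009930 = 0.06435 mol/L

0.06435 mol/L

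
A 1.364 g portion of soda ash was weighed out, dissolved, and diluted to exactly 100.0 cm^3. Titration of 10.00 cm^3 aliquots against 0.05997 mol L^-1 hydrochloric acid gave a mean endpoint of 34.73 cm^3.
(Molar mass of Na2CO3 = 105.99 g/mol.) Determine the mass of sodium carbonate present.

1.104 g

Na2CO3 + 2 HCl → 2 NaCl + H2O + CO2
n(HCl) per titration = 0.03473 × 0.05997 = 2.083 × 10^-3 mol
From the 1:2 ratio, n(Na2CO3) in each aliquot = 1/2 × 2.083 × 10^-3 = 1.041 × 10^-3 mol
n(Na2CO3) in the whole flask = 1.041 × 10^-3 × 100.0/10.00 = 0.01041 mol
mass of Na2CO3 = 0.01041 × 105.99 = 1.104 g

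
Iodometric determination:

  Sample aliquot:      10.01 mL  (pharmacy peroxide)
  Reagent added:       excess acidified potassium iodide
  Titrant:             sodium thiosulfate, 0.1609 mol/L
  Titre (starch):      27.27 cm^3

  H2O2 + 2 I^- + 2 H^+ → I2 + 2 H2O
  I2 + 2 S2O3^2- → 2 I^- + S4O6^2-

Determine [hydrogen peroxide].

0.2192 mol/L

n(S2O3^2-) = 0.02727 × 0.1609 = 4.388 × 10^-3 mol
n(I2) = n(S2O3^2-)/2 = 2.194 × 10^-3 mol
n(H2O2) in the aliquot = 2.194 × 10^-3 mol (1:1 ratio)
[H2O2] = 2.194 × 10^-3 / 0.01001 = 0.2192 mol/L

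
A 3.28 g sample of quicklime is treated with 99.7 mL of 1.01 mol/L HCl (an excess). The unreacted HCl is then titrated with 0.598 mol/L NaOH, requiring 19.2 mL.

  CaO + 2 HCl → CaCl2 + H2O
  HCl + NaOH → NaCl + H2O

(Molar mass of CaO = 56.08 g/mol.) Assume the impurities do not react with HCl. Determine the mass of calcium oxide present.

n(HCl) added = 0.0997 × 1.01 = 0.101 mol
n(NaOH) used in back-titration = 0.0192 × 0.598 = 0.0115 mol
n(HCl) left over = 0.0115 mol (1:1 ratio)
n(HCl) consumed by analyte = 0.101 − 0.0115 = 0.0892 mol
From the 1:2 ratio, n(CaO) = 1/2 × 0.0892 = 0.0446 mol
mass of CaO = 0.0446 × 56.08 = 2.50 g

2.50 g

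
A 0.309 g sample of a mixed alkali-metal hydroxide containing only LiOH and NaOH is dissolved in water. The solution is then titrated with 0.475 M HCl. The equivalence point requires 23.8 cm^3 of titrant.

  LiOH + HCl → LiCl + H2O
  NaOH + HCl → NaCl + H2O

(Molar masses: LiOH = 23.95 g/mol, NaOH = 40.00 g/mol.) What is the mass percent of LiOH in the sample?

n(HCl) = 0.0238 × 0.475 = 0.0113 mol
Let x = n(LiOH), y = n(NaOH).
Titrant: 1x + 1y = 0.0113;  mass: 23.95x + 40.00y = 0.309
Solving, x = 8.92 × 10^-3 mol, y = 2.38 × 10^-3 mol
mass of LiOH = 8.92 × 10^-3 × 23.95 = 0.214 g
% LiOH = 0.214 / 0.309 × 100 = 69.2 %

69.2 %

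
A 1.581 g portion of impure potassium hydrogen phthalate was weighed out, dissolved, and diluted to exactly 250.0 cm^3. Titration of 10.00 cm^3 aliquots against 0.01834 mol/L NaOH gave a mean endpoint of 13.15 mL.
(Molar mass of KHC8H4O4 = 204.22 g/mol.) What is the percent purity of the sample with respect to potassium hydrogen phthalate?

77.88 %

KHC8H4O4 + NaOH → KNaC8H4O4 + H2O
n(NaOH) per titration = 0.01315 × 0.01834 = 2.412 × 10^-4 mol
n(KHC8H4O4) in each aliquot = 2.412 × 10^-4 mol (1:1 ratio)
n(KHC8H4O4) in the whole flask = 2.412 × 10^-4 × 250.0/10.00 = 6.029 × 10^-3 mol
mass of KHC8H4O4 = 6.029 × 10^-3 × 204.22 = 1.231 g
% KHC8H4O4 = 1.231 / 1.581 × 100 = 77.88 %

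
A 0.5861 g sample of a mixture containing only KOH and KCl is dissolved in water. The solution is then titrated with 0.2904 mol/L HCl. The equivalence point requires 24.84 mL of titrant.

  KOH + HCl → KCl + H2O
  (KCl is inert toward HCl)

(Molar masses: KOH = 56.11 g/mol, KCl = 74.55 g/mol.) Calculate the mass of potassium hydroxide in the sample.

n(HCl) = 0.02484 × 0.2904 = 7.214 × 10^-3 mol
Let x = n(KOH), y = n(KCl).
Titrant: 1x = 7.214 × 10^-3;  mass: 56.11x + 74.55y = 0.5861
Solving, x = 7.214 × 10^-3 mol, y = 2.433 × 10^-3 mol
mass of KOH = 7.214 × 10^-3 × 56.11 = 0.4048 g

0.4048 g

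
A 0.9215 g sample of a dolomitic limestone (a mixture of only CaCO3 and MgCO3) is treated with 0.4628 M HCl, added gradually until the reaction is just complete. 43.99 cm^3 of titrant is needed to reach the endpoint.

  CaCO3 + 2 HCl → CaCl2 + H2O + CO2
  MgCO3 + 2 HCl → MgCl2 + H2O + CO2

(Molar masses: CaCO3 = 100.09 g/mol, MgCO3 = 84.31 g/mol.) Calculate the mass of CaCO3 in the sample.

n(HCl) = 0.04399 × 0.4628 = 0.02036 mol
Let x = n(CaCO3), y = n(MgCO3).
Titrant: 2x + 2y = 0.02036;  mass: 100.09x + 84.31y = 0.9215
Solving, x = 4.010 × 10^-3 mol, y = 6.169 × 10^-3 mol
mass of CaCO3 = 4.010 × 10^-3 × 100.09 = 0.4014 g

0.4014 g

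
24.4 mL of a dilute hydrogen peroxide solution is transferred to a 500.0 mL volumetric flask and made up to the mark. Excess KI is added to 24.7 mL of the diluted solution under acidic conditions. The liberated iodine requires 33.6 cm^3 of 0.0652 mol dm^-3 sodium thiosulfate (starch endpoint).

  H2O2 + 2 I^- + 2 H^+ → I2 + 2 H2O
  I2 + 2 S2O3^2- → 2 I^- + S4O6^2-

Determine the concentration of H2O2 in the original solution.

0.909 mol/L

n(S2O3^2-) = 0.0336 × 0.0652 = 2.19 × 10^-3 mol
n(I2) = n(S2O3^2-)/2 = 1.10 × 10^-3 mol
n(H2O2) in the aliquot = 1.10 × 10^-3 mol (1:1 ratio)
[H2O2]_dilute = 1.10 × 10^-3 / 0.0247 = 0.0443 mol/L
[H2O2]_original = 0.0443 × 500.0/24.4 = 0.909 mol/L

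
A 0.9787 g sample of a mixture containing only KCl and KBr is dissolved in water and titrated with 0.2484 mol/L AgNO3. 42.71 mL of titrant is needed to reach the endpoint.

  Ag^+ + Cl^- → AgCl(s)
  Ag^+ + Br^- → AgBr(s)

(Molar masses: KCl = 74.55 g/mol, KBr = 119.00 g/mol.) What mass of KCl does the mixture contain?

0.4760 g

n(AgNO3) = 0.04271 × 0.2484 = 0.01061 mol
Let x = n(KCl), y = n(KBr).
Titrant: 1x + 1y = 0.01061;  mass: 74.55x + 119.00y = 0.9787
Solving, x = 6.384 × 10^-3 mol, y = 4.225 × 10^-3 mol
mass of KCl = 6.384 × 10^-3 × 74.55 = 0.4760 g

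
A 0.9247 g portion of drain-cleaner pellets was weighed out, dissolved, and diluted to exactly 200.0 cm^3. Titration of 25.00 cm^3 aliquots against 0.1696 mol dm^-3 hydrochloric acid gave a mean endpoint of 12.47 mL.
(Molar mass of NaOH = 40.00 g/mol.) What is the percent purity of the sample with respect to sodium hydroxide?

NaOH + HCl → NaCl + H2O
n(HCl) per titration = 0.01247 × 0.1696 = 2.115 × 10^-3 mol
n(NaOH) in each aliquot = 2.115 × 10^-3 mol (1:1 ratio)
n(NaOH) in the whole flask = 2.115 × 10^-3 × 200.0/25.00 = 0.01692 mol
mass of NaOH = 0.01692 × 40.00 = 0.6768 g
% NaOH = 0.6768 / 0.9247 × 100 = 73.19 %

73.19 %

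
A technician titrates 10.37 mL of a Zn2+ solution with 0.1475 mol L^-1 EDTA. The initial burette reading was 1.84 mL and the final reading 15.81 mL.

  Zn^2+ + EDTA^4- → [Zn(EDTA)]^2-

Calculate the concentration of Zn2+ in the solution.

n(EDTA) = 0.01397 L × 0.1475 mol/L = 2.061 × 10^-3 mol
n(Zn2+) = 2.061 × 10^-3 mol (1:1 mole ratio)
[Zn2+] = 2.061 × 10^-3 mol / 0.01037 L = 0.1987 mol/L

0.1987 mol/L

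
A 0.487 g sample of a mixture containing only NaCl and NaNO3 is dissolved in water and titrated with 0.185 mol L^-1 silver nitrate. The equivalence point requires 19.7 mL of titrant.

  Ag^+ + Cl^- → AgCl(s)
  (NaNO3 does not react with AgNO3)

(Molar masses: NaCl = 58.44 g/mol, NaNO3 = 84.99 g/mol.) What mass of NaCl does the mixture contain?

0.213 g

n(AgNO3) = 0.0197 × 0.185 = 3.64 × 10^-3 mol
Let x = n(NaCl), y = n(NaNO3).
Titrant: 1x = 3.64 × 10^-3;  mass: 58.44x + 84.99y = 0.487
Solving, x = 3.64 × 10^-3 mol, y = 3.22 × 10^-3 mol
mass of NaCl = 3.64 × 10^-3 × 58.44 = 0.213 g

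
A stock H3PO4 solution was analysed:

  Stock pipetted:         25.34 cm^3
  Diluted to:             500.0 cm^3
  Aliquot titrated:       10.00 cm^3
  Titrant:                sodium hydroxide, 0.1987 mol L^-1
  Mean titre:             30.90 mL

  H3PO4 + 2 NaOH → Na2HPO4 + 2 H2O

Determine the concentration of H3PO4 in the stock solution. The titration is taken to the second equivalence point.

6.057 mol/L

n(NaOH) = 0.03090 × 0.1987 = 6.140 × 10^-3 mol
From the 1:2 ratio, n(H3PO4) in the aliquot = 1/2 × 6.140 × 10^-3 = 3.070 × 10^-3 mol
[H3PO4]_dilute = 3.070 × 10^-3 / 0.01000 = 0.3070 mol/L
Dilution factor = 500.0 / 25.34 = 19.73
[H3PO4]_stock = 0.3070 × 19.73 = 6.057 mol/L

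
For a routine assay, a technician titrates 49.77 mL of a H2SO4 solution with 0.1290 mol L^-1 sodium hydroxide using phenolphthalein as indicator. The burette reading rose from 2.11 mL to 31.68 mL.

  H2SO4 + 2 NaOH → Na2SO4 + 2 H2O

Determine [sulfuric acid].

0.03832 mol/L

n(NaOH) = 0.02957 L × 0.1290 mol/L = 3.815 × 10^-3 mol
From the 1:2 mole ratio, n(H2SO4) = 1/2 × 3.815 × 10^-3 = 1.907 × 10^-3 mol
[H2SO4] = 1.907 × 10^-3 mol / 0.04977 L = 0.03832 mol/L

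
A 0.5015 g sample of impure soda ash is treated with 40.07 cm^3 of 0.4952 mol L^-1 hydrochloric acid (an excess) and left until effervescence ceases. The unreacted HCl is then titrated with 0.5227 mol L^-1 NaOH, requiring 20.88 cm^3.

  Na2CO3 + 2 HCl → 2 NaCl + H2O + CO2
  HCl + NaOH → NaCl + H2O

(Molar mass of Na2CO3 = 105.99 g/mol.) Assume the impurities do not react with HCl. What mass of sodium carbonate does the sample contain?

n(HCl) added = 0.04007 × 0.4952 = 0.01984 mol
n(NaOH) used in back-titration = 0.02088 × 0.5227 = 0.01091 mol
n(HCl) left over = 0.01091 mol (1:1 ratio)
n(HCl) consumed by analyte = 0.01984 − 0.01091 = 8.929 × 10^-3 mol
From the 1:2 ratio, n(Na2CO3) = 1/2 × 8.929 × 10^-3 = 4.464 × 10^-3 mol
mass of Na2CO3 = 4.464 × 10^-3 × 105.99 = 0.4732 g

0.4732 g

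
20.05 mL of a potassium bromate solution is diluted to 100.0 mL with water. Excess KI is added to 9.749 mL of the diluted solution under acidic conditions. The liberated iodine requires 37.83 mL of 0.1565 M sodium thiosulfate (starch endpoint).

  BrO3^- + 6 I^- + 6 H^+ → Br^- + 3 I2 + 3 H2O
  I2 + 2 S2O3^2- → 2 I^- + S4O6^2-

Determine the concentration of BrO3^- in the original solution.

n(S2O3^2-) = 0.03783 × 0.1565 = 5.920 × 10^-3 mol
n(I2) = n(S2O3^2-)/2 = 2.960 × 10^-3 mol
From the 1:3 ratio, n(BrO3^-) in the aliquot = 1/3 × 2.960 × 10^-3 = 9.867 × 10^-4 mol
[BrO3^-]_dilute = 9.867 × 10^-4 / 0.009749 = 0.1012 mol/L
[BrO3^-]_original = 0.1012 × 100.0/20.05 = 0.5048 mol/L

0.5048 M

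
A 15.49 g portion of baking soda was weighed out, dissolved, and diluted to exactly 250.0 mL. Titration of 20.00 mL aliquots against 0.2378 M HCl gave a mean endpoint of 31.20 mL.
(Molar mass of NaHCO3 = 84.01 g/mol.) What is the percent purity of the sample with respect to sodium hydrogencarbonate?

NaHCO3 + HCl → NaCl + H2O + CO2
n(HCl) per titration = 0.03120 × 0.2378 = 7.419 × 10^-3 mol
n(NaHCO3) in each aliquot = 7.419 × 10^-3 mol (1:1 ratio)
n(NaHCO3) in the whole flask = 7.419 × 10^-3 × 250.0/20.00 = 0.09274 mol
mass of NaHCO3 = 0.09274 × 84.01 = 7.791 g
% NaHCO3 = 7.791 / 15.49 × 100 = 50.30 %

50.30 %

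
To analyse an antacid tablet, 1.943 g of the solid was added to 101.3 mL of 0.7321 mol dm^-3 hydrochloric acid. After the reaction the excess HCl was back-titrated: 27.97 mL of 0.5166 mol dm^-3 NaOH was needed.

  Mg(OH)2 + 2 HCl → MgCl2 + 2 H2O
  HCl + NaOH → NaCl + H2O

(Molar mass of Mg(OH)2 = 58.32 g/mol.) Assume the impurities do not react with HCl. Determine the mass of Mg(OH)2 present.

1.741 g

n(HCl) added = 0.1013 × 0.7321 = 0.07416 mol
n(NaOH) used in back-titration = 0.02797 × 0.5166 = 0.01445 mol
n(HCl) left over = 0.01445 mol (1:1 ratio)
n(HCl) consumed by analyte = 0.07416 − 0.01445 = 0.05971 mol
From the 1:2 ratio, n(Mg(OH)2) = 1/2 × 0.05971 = 0.02986 mol
mass of Mg(OH)2 = 0.02986 × 58.32 = 1.741 g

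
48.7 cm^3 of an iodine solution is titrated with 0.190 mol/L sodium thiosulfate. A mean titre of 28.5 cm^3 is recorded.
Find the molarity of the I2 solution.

I2 + 2 S2O3^2- → 2 I^- + S4O6^2-
n(Na2S2O3) = 0.0285 L × 0.190 mol/L = 5.41 × 10^-3 mol
From the 1:2 mole ratio, n(I2) = 1/2 × 5.41 × 10^-3 = 2.71 × 10^-3 mol
[I2] = 2.71 × 10^-3 mol / 0.0487 L = 0.0556 mol/L

0.0556 mol/L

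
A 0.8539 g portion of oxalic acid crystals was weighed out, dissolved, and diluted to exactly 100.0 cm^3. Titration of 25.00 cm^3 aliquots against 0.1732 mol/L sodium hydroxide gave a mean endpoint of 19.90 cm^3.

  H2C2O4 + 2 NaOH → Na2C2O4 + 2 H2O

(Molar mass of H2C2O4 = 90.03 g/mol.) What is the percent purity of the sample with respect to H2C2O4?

72.68 %

n(NaOH) per titration = 0.01990 × 0.1732 = 3.447 × 10^-3 mol
From the 1:2 ratio, n(H2C2O4) in each aliquot = 1/2 × 3.447 × 10^-3 = 1.723 × 10^-3 mol
n(H2C2O4) in the whole flask = 1.723 × 10^-3 × 100.0/25.00 = 6.893 × 10^-3 mol
mass of H2C2O4 = 6.893 × 10^-3 × 90.03 = 0.6206 g
% H2C2O4 = 0.6206 / 0.8539 × 100 = 72.68 %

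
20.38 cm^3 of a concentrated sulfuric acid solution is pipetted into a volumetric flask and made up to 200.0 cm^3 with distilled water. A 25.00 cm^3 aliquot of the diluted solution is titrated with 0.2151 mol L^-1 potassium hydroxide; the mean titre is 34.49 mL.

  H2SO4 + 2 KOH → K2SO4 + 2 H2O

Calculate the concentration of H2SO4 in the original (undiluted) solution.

1.456 mol/L

n(KOH) = 0.03449 × 0.2151 = 7.419 × 10^-3 mol
From the 1:2 ratio, n(H2SO4) in the aliquot = 1/2 × 7.419 × 10^-3 = 3.709 × 10^-3 mol
[H2SO4]_dilute = 3.709 × 10^-3 / 0.02500 = 0.1484 mol/L
Dilution factor = 200.0 / 20.38 = 9.814
[H2SO4]_stock = 0.1484 × 9.814 = 1.456 mol/L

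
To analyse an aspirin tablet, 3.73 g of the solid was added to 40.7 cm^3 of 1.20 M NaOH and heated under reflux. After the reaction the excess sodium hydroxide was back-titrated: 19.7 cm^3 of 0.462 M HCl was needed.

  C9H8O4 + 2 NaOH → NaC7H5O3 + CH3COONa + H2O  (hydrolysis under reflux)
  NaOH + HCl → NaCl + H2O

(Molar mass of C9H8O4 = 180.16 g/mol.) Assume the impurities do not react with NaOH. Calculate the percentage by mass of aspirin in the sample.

n(NaOH) added = 0.0407 × 1.20 = 0.0488 mol
n(HCl) used in back-titration = 0.0197 × 0.462 = 9.10 × 10^-3 mol
n(NaOH) left over = 9.10 × 10^-3 mol (1:1 ratio)
n(NaOH) consumed by analyte = 0.0488 − 9.10 × 10^-3 = 0.0397 mol
From the 1:2 ratio, n(C9H8O4) = 1/2 × 0.0397 = 0.0199 mol
mass of C9H8O4 = 0.0199 × 180.16 = 3.58 g
% C9H8O4 = 3.58 / 3.73 × 100 = 96.0 %

96.0 %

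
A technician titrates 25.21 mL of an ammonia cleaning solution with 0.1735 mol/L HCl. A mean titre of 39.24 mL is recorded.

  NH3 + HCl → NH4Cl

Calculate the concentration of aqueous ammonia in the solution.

n(HCl) = 0.03924 L × 0.1735 mol/L = 6.808 × 10^-3 mol
n(NH3) = 6.808 × 10^-3 mol (1:1 mole ratio)
[NH3] = 6.808 × 10^-3 mol / 0.02521 L = 0.2701 mol/L

0.2701 mol/L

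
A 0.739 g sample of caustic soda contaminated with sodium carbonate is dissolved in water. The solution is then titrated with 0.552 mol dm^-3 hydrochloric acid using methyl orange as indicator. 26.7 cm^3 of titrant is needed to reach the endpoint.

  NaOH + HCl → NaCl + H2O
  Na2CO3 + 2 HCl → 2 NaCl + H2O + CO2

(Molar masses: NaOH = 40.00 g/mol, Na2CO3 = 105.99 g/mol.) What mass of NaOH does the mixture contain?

0.129 g

n(HCl) = 0.0267 × 0.552 = 0.0147 mol
Let x = n(NaOH), y = n(Na2CO3).
Titrant: 1x + 2y = 0.0147;  mass: 40.00x + 105.99y = 0.739
Solving, x = 3.24 × 10^-3 mol, y = 5.75 × 10^-3 mol
mass of NaOH = 3.24 × 10^-3 × 40.00 = 0.129 g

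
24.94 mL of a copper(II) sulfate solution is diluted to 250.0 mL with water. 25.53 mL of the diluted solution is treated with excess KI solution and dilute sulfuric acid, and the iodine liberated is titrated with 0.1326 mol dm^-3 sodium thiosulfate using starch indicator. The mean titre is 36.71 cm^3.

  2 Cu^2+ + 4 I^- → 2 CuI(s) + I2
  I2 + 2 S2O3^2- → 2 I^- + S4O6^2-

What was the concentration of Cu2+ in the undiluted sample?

1.911 mol/L

n(S2O3^2-) = 0.03671 × 0.1326 = 4.868 × 10^-3 mol
n(I2) = n(S2O3^2-)/2 = 2.434 × 10^-3 mol
From the 2:1 ratio, n(Cu2+) in the aliquot = 2/1 × 2.434 × 10^-3 = 4.868 × 10^-3 mol
[Cu2+]_dilute = 4.868 × 10^-3 / 0.02553 = 0.1907 mol/L
[Cu2+]_original = 0.1907 × 250.0/24.94 = 1.911 mol/L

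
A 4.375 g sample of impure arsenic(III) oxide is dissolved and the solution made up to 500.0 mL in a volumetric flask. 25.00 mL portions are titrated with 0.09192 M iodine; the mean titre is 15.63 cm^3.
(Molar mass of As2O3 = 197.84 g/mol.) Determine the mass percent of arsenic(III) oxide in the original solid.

As2O3 + 2 I2 + 2 H2O → As2O5 + 4 HI
n(I2) per titration = 0.01563 × 0.09192 = 1.437 × 10^-3 mol
From the 1:2 ratio, n(As2O3) in each aliquot = 1/2 × 1.437 × 10^-3 = 7.184 × 10^-4 mol
n(As2O3) in the whole flask = 7.184 × 10^-4 × 500.0/25.00 = 0.01437 mol
mass of As2O3 = 0.01437 × 197.84 = 2.842 g
% As2O3 = 2.842 / 4.375 × 100 = 64.97 %

64.97 %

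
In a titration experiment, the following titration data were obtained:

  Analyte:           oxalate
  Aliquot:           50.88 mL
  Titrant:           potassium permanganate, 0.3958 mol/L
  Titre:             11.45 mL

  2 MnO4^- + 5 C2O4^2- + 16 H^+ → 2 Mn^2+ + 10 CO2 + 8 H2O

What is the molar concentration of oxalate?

n(KMnO4) = 0.01145 L × 0.3958 mol/L = 4.532 × 10^-3 mol
From the 5:2 mole ratio, n(C2O4^2-) = 5/2 × 4.532 × 10^-3 = 0.01133 mol
[C2O4^2-] = 0.01133 mol / 0.05088 L = 0.2227 mol/L

0.2227 mol/L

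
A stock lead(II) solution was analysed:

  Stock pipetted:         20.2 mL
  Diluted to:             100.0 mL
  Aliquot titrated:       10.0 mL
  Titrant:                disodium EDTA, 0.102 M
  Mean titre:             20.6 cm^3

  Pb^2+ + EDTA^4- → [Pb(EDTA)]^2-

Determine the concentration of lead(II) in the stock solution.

1.04 M

n(EDTA) = 0.0206 × 0.102 = 2.10 × 10^-3 mol
n(Pb2+) in the aliquot = 2.10 × 10^-3 mol (1:1 ratio)
[Pb2+]_dilute = 2.10 × 10^-3 / 0.0100 = 0.210 mol/L
Dilution factor = 100.0 / 20.2 = 4.950
[Pb2+]_stock = 0.210 × 4.950 = 1.04 mol/L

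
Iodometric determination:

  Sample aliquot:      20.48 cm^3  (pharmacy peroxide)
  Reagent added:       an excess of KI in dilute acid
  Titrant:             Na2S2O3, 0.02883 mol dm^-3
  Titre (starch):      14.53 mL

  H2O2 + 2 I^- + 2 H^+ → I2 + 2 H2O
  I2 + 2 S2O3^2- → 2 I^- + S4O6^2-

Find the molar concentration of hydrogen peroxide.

0.01023 mol/L

n(S2O3^2-) = 0.01453 × 0.02883 = 4.189 × 10^-4 mol
n(I2) = n(S2O3^2-)/2 = 2.094 × 10^-4 mol
n(H2O2) in the aliquot = 2.094 × 10^-4 mol (1:1 ratio)
[H2O2] = 2.094 × 10^-4 / 0.02048 = 0.01023 mol/L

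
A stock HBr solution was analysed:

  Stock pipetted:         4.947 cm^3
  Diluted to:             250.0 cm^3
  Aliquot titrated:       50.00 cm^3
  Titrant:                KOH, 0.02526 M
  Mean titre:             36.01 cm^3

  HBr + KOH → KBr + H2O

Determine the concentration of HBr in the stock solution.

n(KOH) = 0.03601 × 0.02526 = 9.096 × 10^-4 mol
n(HBr) in the aliquot = 9.096 × 10^-4 mol (1:1 ratio)
[HBr]_dilute = 9.096 × 10^-4 / 0.05000 = 0.01819 mol/L
Dilution factor = 250.0 / 4.947 = 50.54
[HBr]_stock = 0.01819 × 50.54 = 0.9194 mol/L

0.9194 M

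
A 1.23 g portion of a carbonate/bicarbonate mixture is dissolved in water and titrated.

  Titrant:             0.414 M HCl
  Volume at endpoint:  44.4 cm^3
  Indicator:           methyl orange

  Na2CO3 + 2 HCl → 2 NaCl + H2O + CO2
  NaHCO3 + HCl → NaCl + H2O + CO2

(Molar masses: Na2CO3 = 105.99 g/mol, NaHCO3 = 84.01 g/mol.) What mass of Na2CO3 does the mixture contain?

n(HCl) = 0.0444 × 0.414 = 0.0184 mol
Let x = n(Na2CO3), y = n(NaHCO3).
Titrant: 2x + 1y = 0.0184;  mass: 105.99x + 84.01y = 1.23
Solving, x = 5.07 × 10^-3 mol, y = 8.25 × 10^-3 mol
mass of Na2CO3 = 5.07 × 10^-3 × 105.99 = 0.537 g

0.537 g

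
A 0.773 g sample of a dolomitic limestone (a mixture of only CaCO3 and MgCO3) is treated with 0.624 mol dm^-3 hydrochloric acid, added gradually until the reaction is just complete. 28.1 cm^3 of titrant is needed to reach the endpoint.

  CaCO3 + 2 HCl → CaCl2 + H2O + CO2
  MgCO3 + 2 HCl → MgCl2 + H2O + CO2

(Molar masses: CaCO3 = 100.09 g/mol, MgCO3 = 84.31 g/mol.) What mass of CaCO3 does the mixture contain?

0.215 g

n(HCl) = 0.0281 × 0.624 = 0.0175 mol
Let x = n(CaCO3), y = n(MgCO3).
Titrant: 2x + 2y = 0.0175;  mass: 100.09x + 84.31y = 0.773
Solving, x = 2.14 × 10^-3 mol, y = 6.62 × 10^-3 mol
mass of CaCO3 = 2.14 × 10^-3 × 100.09 = 0.215 g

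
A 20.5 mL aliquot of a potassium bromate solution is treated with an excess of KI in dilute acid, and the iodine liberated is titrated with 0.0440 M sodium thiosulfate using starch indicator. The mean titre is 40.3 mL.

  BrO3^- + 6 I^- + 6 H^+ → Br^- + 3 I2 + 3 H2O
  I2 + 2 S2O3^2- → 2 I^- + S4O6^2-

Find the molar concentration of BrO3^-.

0.0144 M

n(S2O3^2-) = 0.0403 × 0.0440 = 1.77 × 10^-3 mol
n(I2) = n(S2O3^2-)/2 = 8.87 × 10^-4 mol
From the 1:3 ratio, n(BrO3^-) in the aliquot = 1/3 × 8.87 × 10^-4 = 2.96 × 10^-4 mol
[BrO3^-] = 2.96 × 10^-4 / 0.0205 = 0.0144 mol/L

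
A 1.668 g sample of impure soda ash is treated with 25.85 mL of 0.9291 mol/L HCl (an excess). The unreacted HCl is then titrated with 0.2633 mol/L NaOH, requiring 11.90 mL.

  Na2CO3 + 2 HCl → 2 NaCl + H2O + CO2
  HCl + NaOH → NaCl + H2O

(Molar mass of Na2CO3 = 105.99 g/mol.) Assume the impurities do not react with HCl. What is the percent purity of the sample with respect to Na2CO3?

n(HCl) added = 0.02585 × 0.9291 = 0.02402 mol
n(NaOH) used in back-titration = 0.01190 × 0.2633 = 3.133 × 10^-3 mol
n(HCl) left over = 3.133 × 10^-3 mol (1:1 ratio)
n(HCl) consumed by analyte = 0.02402 − 3.133 × 10^-3 = 0.02088 mol
From the 1:2 ratio, n(Na2CO3) = 1/2 × 0.02088 = 0.01044 mol
mass of Na2CO3 = 0.01044 × 105.99 = 1.107 g
% Na2CO3 = 1.107 / 1.668 × 100 = 66.35 %

66.35 %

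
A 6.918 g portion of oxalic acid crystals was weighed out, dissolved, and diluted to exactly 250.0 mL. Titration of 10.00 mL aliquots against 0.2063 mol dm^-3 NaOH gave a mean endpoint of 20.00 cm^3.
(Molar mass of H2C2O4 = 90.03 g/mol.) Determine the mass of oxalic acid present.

H2C2O4 + 2 NaOH → Na2C2O4 + 2 H2O
n(NaOH) per titration = 0.02000 × 0.2063 = 4.126 × 10^-3 mol
From the 1:2 ratio, n(H2C2O4) in each aliquot = 1/2 × 4.126 × 10^-3 = 2.063 × 10^-3 mol
n(H2C2O4) in the whole flask = 2.063 × 10^-3 × 250.0/10.00 = 0.05158 mol
mass of H2C2O4 = 0.05158 × 90.03 = 4.643 g

4.643 g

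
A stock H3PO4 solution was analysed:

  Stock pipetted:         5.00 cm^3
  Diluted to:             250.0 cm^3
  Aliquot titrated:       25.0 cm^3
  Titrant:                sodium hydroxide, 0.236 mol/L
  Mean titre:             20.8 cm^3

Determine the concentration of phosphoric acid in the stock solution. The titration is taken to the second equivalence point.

H3PO4 + 2 NaOH → Na2HPO4 + 2 H2O
n(NaOH) = 0.0208 × 0.236 = 4.91 × 10^-3 mol
From the 1:2 ratio, n(H3PO4) in the aliquot = 1/2 × 4.91 × 10^-3 = 2.45 × 10^-3 mol
[H3PO4]_dilute = 2.45 × 10^-3 / 0.0250 = 0.0982 mol/L
Dilution factor = 250.0 / 5.00 = 50.00
[H3PO4]_stock = 0.0982 × 50.00 = 4.91 mol/L

4.91 mol/L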